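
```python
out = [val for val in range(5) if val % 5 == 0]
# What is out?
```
Trace:
  val=0
  val=1
  val=2
  val=3
  val=4
  out=[0]

Final answer: [0]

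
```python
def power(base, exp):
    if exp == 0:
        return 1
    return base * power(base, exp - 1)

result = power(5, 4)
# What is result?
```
Call trace:
power(base=5, exp=4)
  power(base=5, exp=3)
    power(base=5, exp=2)
      power(base=5, exp=1)
        power(base=5, exp=0)
        -> return 1
      -> return 5
    -> return 25
  -> return 125
-> return 625

Final answer: 625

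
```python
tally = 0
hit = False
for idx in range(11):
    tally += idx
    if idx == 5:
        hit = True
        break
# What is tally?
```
Trace:
  tally=0
  tally=0, hit=False
  tally=0, hit=False, idx=0
  tally=1, hit=False, idx=1
  tally=3, hit=False, idx=2
  tally=6, hit=False, idx=3
  tally=10, hit=False, idx=4
  tally=15, hit=True, idx=5

Final answer: 15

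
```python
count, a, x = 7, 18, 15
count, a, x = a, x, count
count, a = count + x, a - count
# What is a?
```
Trace:
  count=7, a=18, x=15
  count=18, a=15, x=7
  count=25, a=-3, x=7

Final answer: -3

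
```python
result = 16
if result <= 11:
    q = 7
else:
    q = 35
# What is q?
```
Trace:
  result=16
  result=16, q=35

Final answer: 35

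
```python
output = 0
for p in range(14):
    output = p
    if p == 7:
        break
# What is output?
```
Trace:
  output=0
  output=0, p=0
  output=1, p=1
  output=2, p=2
  output=3, p=3
  output=4, p=4
  output=5, p=5
  output=6, p=6
  output=7, p=7

Final answer: 7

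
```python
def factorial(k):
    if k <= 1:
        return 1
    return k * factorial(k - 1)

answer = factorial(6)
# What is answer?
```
Call trace:
factorial(k=6)
  factorial(k=5)
    factorial(k=4)
      factorial(k=3)
        factorial(k=2)
          factorial(k=1)
          -> return 1
        -> return 2
      -> return 6
    -> return 24
  -> return 120
-> return 720

Final answer: 720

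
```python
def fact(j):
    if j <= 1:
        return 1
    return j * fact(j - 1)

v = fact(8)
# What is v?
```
Call trace:
fact(j=8)
  fact(j=7)
    fact(j=6)
      fact(j=5)
        fact(j=4)
          fact(j=3)
            fact(j=2)
              fact(j=1)
              -> return 1
            -> return 2
          -> return 6
        -> return 24
      -> return 120
    -> return 720
  -> return 5040
-> return 40320

Final answer: 40320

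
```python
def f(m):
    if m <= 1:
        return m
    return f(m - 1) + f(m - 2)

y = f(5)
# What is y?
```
Call trace (a repeated sub-call is expanded the first time; later identical calls just restate its return value):
f(m=5)
  f(m=4)
    f(m=3)
      f(m=2)
        f(m=1)
        -> return 1
        f(m=0)
        -> return 0
      -> return 1
      f(m=1)
      -> return 1
    -> return 2
    f(m=2) -> return 1  (same call as traced above)
  -> return 3
  f(m=3) -> return 2  (same call as traced above)
-> return 5

Final answer: 5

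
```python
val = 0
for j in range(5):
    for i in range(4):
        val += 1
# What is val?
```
Trace:
  val=0
  val=1, j=0, i=0
  val=2, j=0, i=1
  val=3, j=0, i=2
  val=4, j=0, i=3
  val=5, j=1, i=0
  val=6, j=1, i=1
  val=7, j=1, i=2
  val=8, j=1, i=3
  val=9, j=2, i=0
  val=10, j=2, i=1
  val=11, j=2, i=2
  val=12, j=2, i=3
  val=13, j=3, i=0
  val=14, j=3, i=1
  val=15, j=3, i=2
  val=16, j=3, i=3
  val=17, j=4, i=0
  val=18, j=4, i=1
  val=19, j=4, i=2
  val=20, j=4, i=3

Final answer: 20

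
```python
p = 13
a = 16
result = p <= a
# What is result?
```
Trace:
  p=13
  p=13, a=16
  p=13, a=16, result=True

Final answer: True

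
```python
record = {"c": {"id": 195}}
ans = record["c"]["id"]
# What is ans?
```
Trace:
  record={'c': {'id': 195}}
  record={'c': {'id': 195}}, ans=195

Final answer: 195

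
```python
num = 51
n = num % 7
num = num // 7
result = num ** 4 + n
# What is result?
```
Trace:
  num=51
  num=51, n=2
  num=7, n=2
  num=7, n=2, result=2403

Final answer: 2403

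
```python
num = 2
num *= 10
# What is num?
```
Trace:
  num=2
  num=20

Final answer: 20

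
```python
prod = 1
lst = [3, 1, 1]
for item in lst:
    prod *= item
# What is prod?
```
Trace:
  prod=1
  prod=3, item=3
  prod=3, item=1
  prod=3, item=1

Final answer: 3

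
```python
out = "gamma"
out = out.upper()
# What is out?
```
Trace:
  out='gamma'
  out='GAMMA'

Final answer: 'GAMMA'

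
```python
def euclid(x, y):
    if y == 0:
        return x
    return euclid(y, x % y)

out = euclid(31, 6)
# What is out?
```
Call trace:
euclid(x=31, y=6)
  euclid(x=6, y=1)
    euclid(x=1, y=0)
    -> return 1
  -> return 1
-> return 1

Final answer: 1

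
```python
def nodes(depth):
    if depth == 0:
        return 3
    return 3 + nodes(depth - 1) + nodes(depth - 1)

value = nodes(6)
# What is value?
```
Call trace (a repeated sub-call is expanded the first time; later identical calls just restate its return value):
nodes(depth=6)
  nodes(depth=5)
    nodes(depth=4)
      nodes(depth=3)
        nodes(depth=2)
          nodes(depth=1)
            nodes(depth=0)
            -> return 3
            nodes(depth=0)
            -> return 3
          -> return 9
          nodes(depth=1) -> return 9  (same call as traced above)
        -> return 21
        nodes(depth=2) -> return 21  (same call as traced above)
      -> return 45
      nodes(depth=3) -> return 45  (same call as traced above)
    -> return 93
    nodes(depth=4) -> return 93  (same call as traced above)
  -> return 189
  nodes(depth=5) -> return 189  (same call as traced above)
-> return 381

Final answer: 381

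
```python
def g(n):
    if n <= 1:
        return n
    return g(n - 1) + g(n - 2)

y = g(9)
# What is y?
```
Call trace (a repeated sub-call is expanded the first time; later identical calls just restate its return value):
g(n=9)
  g(n=8)
    g(n=7)
      g(n=6)
        g(n=5)
          g(n=4)
            g(n=3)
              g(n=2)
                g(n=1)
                -> return 1
                g(n=0)
                -> return 0
              -> return 1
              g(n=1)
              -> return 1
            -> return 2
            g(n=2) -> return 1  (same call as traced above)
          -> return 3
          g(n=3) -> return 2  (same call as traced above)
        -> return 5
        g(n=4) -> return 3  (same call as traced above)
      -> return 8
      g(n=5) -> return 5  (same call as traced above)
    -> return 13
    g(n=6) -> return 8  (same call as traced above)
  -> return 21
  g(n=7) -> return 13  (same call as traced above)
-> return 34

Final answer: 34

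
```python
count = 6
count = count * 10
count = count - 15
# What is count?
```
Trace:
  count=6
  count=60
  count=45

Final answer: 45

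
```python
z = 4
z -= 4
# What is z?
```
Trace:
  z=4
  z=0

Final answer: 0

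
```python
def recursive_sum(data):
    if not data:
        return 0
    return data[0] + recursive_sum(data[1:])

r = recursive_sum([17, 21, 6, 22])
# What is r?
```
Call trace:
recursive_sum(data=[17, 21, 6, 22])
  recursive_sum(data=[21, 6, 22])
    recursive_sum(data=[6, 22])
      recursive_sum(data=[22])
        recursive_sum(data=[])
        -> return 0
      -> return 22
    -> return 28
  -> return 49
-> return 66

Final answer: 66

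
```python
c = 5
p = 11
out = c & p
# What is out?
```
Trace:
  c=5
  c=5, p=11
  c=5, p=11, out=1

Final answer: 1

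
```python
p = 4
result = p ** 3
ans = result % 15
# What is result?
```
Trace:
  p=4
  p=4, result=64
  p=4, result=64, ans=4

Final answer: 64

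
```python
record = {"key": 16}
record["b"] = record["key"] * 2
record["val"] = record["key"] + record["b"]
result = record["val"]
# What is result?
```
Trace:
  record={'key': 16}
  record={'key': 16, 'b': 32}
  record={'key': 16, 'b': 32, 'val': 48}
  record={'key': 16, 'b': 32, 'val': 48}, result=48

Final answer: 48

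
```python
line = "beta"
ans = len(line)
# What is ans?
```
Trace:
  line='beta'
  line='beta', ans=4

Final answer: 4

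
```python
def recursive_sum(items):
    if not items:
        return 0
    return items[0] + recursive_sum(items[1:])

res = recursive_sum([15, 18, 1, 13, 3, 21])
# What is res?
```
Call trace:
recursive_sum(items=[15, 18, 1, 13, 3, 21])
  recursive_sum(items=[18, 1, 13, 3, 21])
    recursive_sum(items=[1, 13, 3, 21])
      recursive_sum(items=[13, 3, 21])
        recursive_sum(items=[3, 21])
          recursive_sum(items=[21])
            recursive_sum(items=[])
            -> return 0
          -> return 21
        -> return 24
      -> return 37
    -> return 38
  -> return 56
-> return 71

Final answer: 71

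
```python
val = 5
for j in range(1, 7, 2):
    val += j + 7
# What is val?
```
Trace:
  val=5
  val=13, j=1
  val=23, j=3
  val=35, j=5

Final answer: 35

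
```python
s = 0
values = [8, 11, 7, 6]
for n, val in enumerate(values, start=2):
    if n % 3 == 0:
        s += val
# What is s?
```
Trace:
  s=0
  s=0, n=2, val=8
  s=11, n=3, val=11
  s=11, n=4, val=7
  s=11, n=5, val=6

Final answer: 11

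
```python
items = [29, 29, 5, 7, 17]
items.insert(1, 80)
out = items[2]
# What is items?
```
Trace:
  items=[29, 29, 5, 7, 17]
  items=[29, 80, 29, 5, 7, 17]
  items=[29, 80, 29, 5, 7, 17], out=29

Final answer: [29, 80, 29, 5, 7, 17]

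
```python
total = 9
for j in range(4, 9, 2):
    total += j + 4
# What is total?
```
Trace:
  total=9
  total=17, j=4
  total=27, j=6
  total=39, j=8

Final answer: 39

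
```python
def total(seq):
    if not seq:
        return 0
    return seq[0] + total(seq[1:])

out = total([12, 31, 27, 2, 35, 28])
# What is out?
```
Call trace:
total(seq=[12, 31, 27, 2, 35, 28])
  total(seq=[31, 27, 2, 35, 28])
    total(seq=[27, 2, 35, 28])
      total(seq=[2, 35, 28])
        total(seq=[35, 28])
          total(seq=[28])
            total(seq=[])
            -> return 0
          -> return 28
        -> return 63
      -> return 65
    -> return 92
  -> return 123
-> return 135

Final answer: 135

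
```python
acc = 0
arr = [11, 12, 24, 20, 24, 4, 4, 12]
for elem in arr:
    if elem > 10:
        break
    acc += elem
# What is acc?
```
Trace:
  acc=0
  acc=0, elem=11

Final answer: 0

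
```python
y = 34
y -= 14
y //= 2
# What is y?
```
Trace:
  y=34
  y=20
  y=10

Final answer: 10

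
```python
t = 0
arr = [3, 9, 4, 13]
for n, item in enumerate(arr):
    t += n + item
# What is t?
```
Trace:
  t=0
  t=3, n=0, item=3
  t=13, n=1, item=9
  t=19, n=2, item=4
  t=35, n=3, item=13

Final answer: 35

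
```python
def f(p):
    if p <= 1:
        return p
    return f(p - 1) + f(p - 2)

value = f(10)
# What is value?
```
Call trace (a repeated sub-call is expanded the first time; later identical calls just restate its return value):
f(p=10)
  f(p=9)
    f(p=8)
      f(p=7)
        f(p=6)
          f(p=5)
            f(p=4)
              f(p=3)
                f(p=2)
                  f(p=1)
                  -> return 1
                  f(p=0)
                  -> return 0
                -> return 1
                f(p=1)
                -> return 1
              -> return 2
              f(p=2) -> return 1  (same call as traced above)
            -> return 3
            f(p=3) -> return 2  (same call as traced above)
          -> return 5
          f(p=4) -> return 3  (same call as traced above)
        -> return 8
        f(p=5) -> return 5  (same call as traced above)
      -> return 13
      f(p=6) -> return 8  (same call as traced above)
    -> return 21
    f(p=7) -> return 13  (same call as traced above)
  -> return 34
  f(p=8) -> return 21  (same call as traced above)
-> return 55

Final answer: 55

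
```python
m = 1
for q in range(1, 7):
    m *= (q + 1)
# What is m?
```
Trace:
  m=1
  m=2, q=1
  m=6, q=2
  m=24, q=3
  m=120, q=4
  m=720, q=5
  m=5040, q=6

Final answer: 5040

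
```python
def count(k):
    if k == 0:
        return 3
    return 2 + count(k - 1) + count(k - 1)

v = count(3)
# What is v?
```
Call trace (a repeated sub-call is expanded the first time; later identical calls just restate its return value):
count(k=3)
  count(k=2)
    count(k=1)
      count(k=0)
      -> return 3
      count(k=0)
      -> return 3
    -> return 8
    count(k=1) -> return 8  (same call as traced above)
  -> return 18
  count(k=2) -> return 18  (same call as traced above)
-> return 38

Final answer: 38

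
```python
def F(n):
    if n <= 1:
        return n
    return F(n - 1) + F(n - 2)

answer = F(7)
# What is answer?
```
Call trace (a repeated sub-call is expanded the first time; later identical calls just restate its return value):
F(n=7)
  F(n=6)
    F(n=5)
      F(n=4)
        F(n=3)
          F(n=2)
            F(n=1)
            -> return 1
            F(n=0)
            -> return 0
          -> return 1
          F(n=1)
          -> return 1
        -> return 2
        F(n=2) -> return 1  (same call as traced above)
      -> return 3
      F(n=3) -> return 2  (same call as traced above)
    -> return 5
    F(n=4) -> return 3  (same call as traced above)
  -> return 8
  F(n=5) -> return 5  (same call as traced above)
-> return 13

Final answer: 13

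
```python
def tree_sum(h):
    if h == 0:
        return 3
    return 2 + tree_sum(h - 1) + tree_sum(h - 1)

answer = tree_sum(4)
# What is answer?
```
Call trace (a repeated sub-call is expanded the first time; later identical calls just restate its return value):
tree_sum(h=4)
  tree_sum(h=3)
    tree_sum(h=2)
      tree_sum(h=1)
        tree_sum(h=0)
        -> return 3
        tree_sum(h=0)
        -> return 3
      -> return 8
      tree_sum(h=1) -> return 8  (same call as traced above)
    -> return 18
    tree_sum(h=2) -> return 18  (same call as traced above)
  -> return 38
  tree_sum(h=3) -> return 38  (same call as traced above)
-> return 78

Final answer: 78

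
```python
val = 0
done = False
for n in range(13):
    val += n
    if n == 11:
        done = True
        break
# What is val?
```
Trace:
  val=0
  val=0, done=False
  val=0, done=False, n=0
  val=1, done=False, n=1
  val=3, done=False, n=2
  val=6, done=False, n=3
  val=10, done=False, n=4
  val=15, done=False, n=5
  val=21, done=False, n=6
  val=28, done=False, n=7
  val=36, done=False, n=8
  val=45, done=False, n=9
  val=55, done=False, n=10
  val=66, done=True, n=11

Final answer: 66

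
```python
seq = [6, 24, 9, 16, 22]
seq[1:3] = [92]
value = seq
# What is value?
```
Trace:
  seq=[6, 24, 9, 16, 22]
  seq=[6, 92, 16, 22]
  seq=[6, 92, 16, 22], value=[6, 92, 16, 22]

Final answer: [6, 92, 16, 22]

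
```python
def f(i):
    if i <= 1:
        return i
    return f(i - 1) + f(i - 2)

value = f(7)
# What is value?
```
Call trace (a repeated sub-call is expanded the first time; later identical calls just restate its return value):
f(i=7)
  f(i=6)
    f(i=5)
      f(i=4)
        f(i=3)
          f(i=2)
            f(i=1)
            -> return 1
            f(i=0)
            -> return 0
          -> return 1
          f(i=1)
          -> return 1
        -> return 2
        f(i=2) -> return 1  (same call as traced above)
      -> return 3
      f(i=3) -> return 2  (same call as traced above)
    -> return 5
    f(i=4) -> return 3  (same call as traced above)
  -> return 8
  f(i=5) -> return 5  (same call as traced above)
-> return 13

Final answer: 13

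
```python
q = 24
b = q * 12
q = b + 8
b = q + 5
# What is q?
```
Trace:
  q=24
  q=24, b=288
  q=296, b=288
  q=296, b=301

Final answer: 296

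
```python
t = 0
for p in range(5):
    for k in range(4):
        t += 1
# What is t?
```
Trace:
  t=0
  t=1, p=0, k=0
  t=2, p=0, k=1
  t=3, p=0, k=2
  t=4, p=0, k=3
  t=5, p=1, k=0
  t=6, p=1, k=1
  t=7, p=1, k=2
  t=8, p=1, k=3
  t=9, p=2, k=0
  t=10, p=2, k=1
  t=11, p=2, k=2
  t=12, p=2, k=3
  t=13, p=3, k=0
  t=14, p=3, k=1
  t=15, p=3, k=2
  t=16, p=3, k=3
  t=17, p=4, k=0
  t=18, p=4, k=1
  t=19, p=4, k=2
  t=20, p=4, k=3

Final answer: 20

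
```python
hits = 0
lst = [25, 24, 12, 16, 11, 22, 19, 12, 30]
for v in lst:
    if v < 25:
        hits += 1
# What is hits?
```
Trace:
  hits=0
  hits=0, v=25
  hits=1, v=24
  hits=2, v=12
  hits=3, v=16
  hits=4, v=11
  hits=5, v=22
  hits=6, v=19
  hits=7, v=12
  hits=7, v=30

Final answer: 7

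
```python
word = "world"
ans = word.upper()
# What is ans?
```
Trace:
  word='world'
  word='world', ans='WORLD'

Final answer: 'WORLD'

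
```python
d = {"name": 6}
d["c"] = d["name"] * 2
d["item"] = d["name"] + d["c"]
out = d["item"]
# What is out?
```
Trace:
  d={'name': 6}
  d={'name': 6, 'c': 12}
  d={'name': 6, 'c': 12, 'item': 18}
  d={'name': 6, 'c': 12, 'item': 18}, out=18

Final answer: 18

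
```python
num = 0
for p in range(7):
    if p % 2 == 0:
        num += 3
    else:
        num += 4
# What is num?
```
Trace:
  num=0
  num=3, p=0
  num=7, p=1
  num=10, p=2
  num=14, p=3
  num=17, p=4
  num=21, p=5
  num=24, p=6

Final answer: 24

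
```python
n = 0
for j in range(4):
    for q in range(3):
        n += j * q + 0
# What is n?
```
Trace:
  n=0
  n=0, j=0, q=0
  n=0, j=0, q=1
  n=0, j=0, q=2
  n=0, j=1, q=0
  n=1, j=1, q=1
  n=3, j=1, q=2
  n=3, j=2, q=0
  n=5, j=2, q=1
  n=9, j=2, q=2
  n=9, j=3, q=0
  n=12, j=3, q=1
  n=18, j=3, q=2

Final answer: 18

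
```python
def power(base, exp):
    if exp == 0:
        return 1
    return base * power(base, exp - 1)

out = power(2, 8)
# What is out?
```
Call trace:
power(base=2, exp=8)
  power(base=2, exp=7)
    power(base=2, exp=6)
      power(base=2, exp=5)
        power(base=2, exp=4)
          power(base=2, exp=3)
            power(base=2, exp=2)
              power(base=2, exp=1)
                power(base=2, exp=0)
                -> return 1
              -> return 2
            -> return 4
          -> return 8
        -> return 16
      -> return 32
    -> return 64
  -> return 128
-> return 256

Final answer: 256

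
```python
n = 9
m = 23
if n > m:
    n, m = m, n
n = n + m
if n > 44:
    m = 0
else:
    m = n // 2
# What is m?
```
Trace:
  n=9
  n=9, m=23
  n=9, m=23
  n=32, m=23
  n=32, m=16

Final answer: 16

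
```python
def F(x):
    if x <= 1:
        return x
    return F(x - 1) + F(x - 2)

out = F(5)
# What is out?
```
Call trace (a repeated sub-call is expanded the first time; later identical calls just restate its return value):
F(x=5)
  F(x=4)
    F(x=3)
      F(x=2)
        F(x=1)
        -> return 1
        F(x=0)
        -> return 0
      -> return 1
      F(x=1)
      -> return 1
    -> return 2
    F(x=2) -> return 1  (same call as traced above)
  -> return 3
  F(x=3) -> return 2  (same call as traced above)
-> return 5

Final answer: 5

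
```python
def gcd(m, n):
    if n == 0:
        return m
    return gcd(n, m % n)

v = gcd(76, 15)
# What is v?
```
Call trace:
gcd(m=76, n=15)
  gcd(m=15, n=1)
    gcd(m=1, n=0)
    -> return 1
  -> return 1
-> return 1

Final answer: 1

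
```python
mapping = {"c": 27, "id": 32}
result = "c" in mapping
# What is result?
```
Trace:
  mapping={'c': 27, 'id': 32}
  mapping={'c': 27, 'id': 32}, result=True

Final answer: True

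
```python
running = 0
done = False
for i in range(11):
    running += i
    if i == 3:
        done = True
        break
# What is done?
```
Trace:
  running=0
  running=0, done=False
  running=0, done=False, i=0
  running=1, done=False, i=1
  running=3, done=False, i=2
  running=6, done=True, i=3

Final answer: True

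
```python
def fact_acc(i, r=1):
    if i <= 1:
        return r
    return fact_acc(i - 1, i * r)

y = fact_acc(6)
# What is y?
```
Call trace:
fact_acc(i=6, r=1)
  fact_acc(i=5, r=6)
    fact_acc(i=4, r=30)
      fact_acc(i=3, r=120)
        fact_acc(i=2, r=360)
          fact_acc(i=1, r=720)
          -> return 720
        -> return 720
      -> return 720
    -> return 720
  -> return 720
-> return 720

Final answer: 720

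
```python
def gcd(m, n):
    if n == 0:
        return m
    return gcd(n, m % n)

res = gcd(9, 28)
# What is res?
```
Call trace:
gcd(m=9, n=28)
  gcd(m=28, n=9)
    gcd(m=9, n=1)
      gcd(m=1, n=0)
      -> return 1
    -> return 1
  -> return 1
-> return 1

Final answer: 1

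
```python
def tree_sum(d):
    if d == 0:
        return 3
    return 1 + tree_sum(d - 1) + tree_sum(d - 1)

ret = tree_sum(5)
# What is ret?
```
Call trace (a repeated sub-call is expanded the first time; later identical calls just restate its return value):
tree_sum(d=5)
  tree_sum(d=4)
    tree_sum(d=3)
      tree_sum(d=2)
        tree_sum(d=1)
          tree_sum(d=0)
          -> return 3
          tree_sum(d=0)
          -> return 3
        -> return 7
        tree_sum(d=1) -> return 7  (same call as traced above)
      -> return 15
      tree_sum(d=2) -> return 15  (same call as traced above)
    -> return 31
    tree_sum(d=3) -> return 31  (same call as traced above)
  -> return 63
  tree_sum(d=4) -> return 63  (same call as traced above)
-> return 127

Final answer: 127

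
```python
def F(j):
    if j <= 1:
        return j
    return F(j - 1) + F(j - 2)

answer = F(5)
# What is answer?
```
Call trace (a repeated sub-call is expanded the first time; later identical calls just restate its return value):
F(j=5)
  F(j=4)
    F(j=3)
      F(j=2)
        F(j=1)
        -> return 1
        F(j=0)
        -> return 0
      -> return 1
      F(j=1)
      -> return 1
    -> return 2
    F(j=2) -> return 1  (same call as traced above)
  -> return 3
  F(j=3) -> return 2  (same call as traced above)
-> return 5

Final answer: 5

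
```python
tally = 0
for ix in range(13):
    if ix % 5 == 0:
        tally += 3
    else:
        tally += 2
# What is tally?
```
Trace:
  tally=0
  tally=3, ix=0
  tally=5, ix=1
  tally=7, ix=2
  tally=9, ix=3
  tally=11, ix=4
  tally=14, ix=5
  tally=16, ix=6
  tally=18, ix=7
  tally=20, ix=8
  tally=22, ix=9
  tally=25, ix=10
  tally=27, ix=11
  tally=29, ix=12

Final answer: 29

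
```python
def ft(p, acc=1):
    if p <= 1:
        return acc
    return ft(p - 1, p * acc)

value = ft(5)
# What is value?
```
Call trace:
ft(p=5, acc=1)
  ft(p=4, acc=5)
    ft(p=3, acc=20)
      ft(p=2, acc=60)
        ft(p=1, acc=120)
        -> return 120
      -> return 120
    -> return 120
  -> return 120
-> return 120

Final answer: 120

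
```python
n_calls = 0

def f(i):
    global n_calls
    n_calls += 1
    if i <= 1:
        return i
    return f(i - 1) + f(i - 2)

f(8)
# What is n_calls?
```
Call trace (a repeated sub-call is expanded the first time; later identical calls just restate its return value):
f(i=8)
  f(i=7)
    f(i=6)
      f(i=5)
        f(i=4)
          f(i=3)
            f(i=2)
              f(i=1)
              -> return 1
              f(i=0)
              -> return 0
            -> return 1
            f(i=1)
            -> return 1
          -> return 2
          f(i=2) -> return 1  (same call as traced above)
        -> return 3
        f(i=3) -> return 2  (same call as traced above)
      -> return 5
      f(i=4) -> return 3  (same call as traced above)
    -> return 8
    f(i=5) -> return 5  (same call as traced above)
  -> return 13
  f(i=6) -> return 8  (same call as traced above)
-> return 21

n_calls is incremented once per call, so count the calls in each subtree. Let C(i) = number of calls made by f(i).
C(0) = C(1) = 1 (base case, no recursion); C(i) = 1 + C(i - 1) + C(i - 2) otherwise.
C(2) = 1 + C(1) + C(0) = 1 + 1 + 1 = 3
C(3) = 1 + C(2) + C(1) = 1 + 3 + 1 = 5
C(4) = 1 + C(3) + C(2) = 1 + 5 + 3 = 9
C(5) = 1 + C(4) + C(3) = 1 + 9 + 5 = 15
C(6) = 1 + C(5) + C(4) = 1 + 15 + 9 = 25
C(7) = 1 + C(6) + C(5) = 1 + 25 + 15 = 41
C(8) = 1 + C(7) + C(6) = 1 + 41 + 25 = 67
n_calls = C(8) = 67

Final answer: 67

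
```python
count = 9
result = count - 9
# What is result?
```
Trace:
  count=9
  count=9, result=0

Final answer: 0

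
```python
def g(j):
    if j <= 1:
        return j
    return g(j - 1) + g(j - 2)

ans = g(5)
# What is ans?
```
Call trace (a repeated sub-call is expanded the first time; later identical calls just restate its return value):
g(j=5)
  g(j=4)
    g(j=3)
      g(j=2)
        g(j=1)
        -> return 1
        g(j=0)
        -> return 0
      -> return 1
      g(j=1)
      -> return 1
    -> return 2
    g(j=2) -> return 1  (same call as traced above)
  -> return 3
  g(j=3) -> return 2  (same call as traced above)
-> return 5

Final answer: 5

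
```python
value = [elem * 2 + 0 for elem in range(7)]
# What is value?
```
Trace:
  elem=0
  elem=1
  elem=2
  elem=3
  elem=4
  elem=5
  elem=6
  value=[0, 2, 4, 6, 8, 10, 12]

Final answer: [0, 2, 4, 6, 8, 10, 12]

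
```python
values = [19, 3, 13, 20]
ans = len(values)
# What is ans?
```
Trace:
  values=[19, 3, 13, 20]
  values=[19, 3, 13, 20], ans=4

Final answer: 4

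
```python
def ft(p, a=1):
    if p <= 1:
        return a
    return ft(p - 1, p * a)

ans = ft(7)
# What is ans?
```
Call trace:
ft(p=7, a=1)
  ft(p=6, a=7)
    ft(p=5, a=42)
      ft(p=4, a=210)
        ft(p=3, a=840)
          ft(p=2, a=2520)
            ft(p=1, a=5040)
            -> return 5040
          -> return 5040
        -> return 5040
      -> return 5040
    -> return 5040
  -> return 5040
-> return 5040

Final answer: 5040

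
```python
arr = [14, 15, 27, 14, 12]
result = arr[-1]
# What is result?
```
Trace:
  arr=[14, 15, 27, 14, 12]
  arr=[14, 15, 27, 14, 12], result=12

Final answer: 12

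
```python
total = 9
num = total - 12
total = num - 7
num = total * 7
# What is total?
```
Trace:
  total=9
  total=9, num=-3
  total=-10, num=-3
  total=-10, num=-70

Final answer: -10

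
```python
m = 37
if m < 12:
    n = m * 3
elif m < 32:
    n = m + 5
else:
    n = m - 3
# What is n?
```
Trace:
  m=37
  m=37, n=34

Final answer: 34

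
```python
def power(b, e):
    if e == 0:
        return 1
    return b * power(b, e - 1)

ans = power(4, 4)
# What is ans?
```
Call trace:
power(b=4, e=4)
  power(b=4, e=3)
    power(b=4, e=2)
      power(b=4, e=1)
        power(b=4, e=0)
        -> return 1
      -> return 4
    -> return 16
  -> return 64
-> return 256

Final answer: 256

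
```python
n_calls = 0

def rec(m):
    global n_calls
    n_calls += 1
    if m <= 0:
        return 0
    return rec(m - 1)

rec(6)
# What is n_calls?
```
Call trace:
rec(m=6)
  rec(m=5)
    rec(m=4)
      rec(m=3)
        rec(m=2)
          rec(m=1)
            rec(m=0)
            -> return 0
          -> return 0
        -> return 0
      -> return 0
    -> return 0
  -> return 0
-> return 0

n_calls is incremented once per call. rec is entered once for each m = 6, 5, 4, 3, 2, 1, 0 (the m <= 0 call returns without recursing), i.e. 6 + 1 calls.
n_calls = 7

Final answer: 7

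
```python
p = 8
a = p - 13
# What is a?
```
Trace:
  p=8
  p=8, a=-5

Final answer: -5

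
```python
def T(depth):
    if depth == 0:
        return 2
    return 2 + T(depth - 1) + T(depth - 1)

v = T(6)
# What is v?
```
Call trace (a repeated sub-call is expanded the first time; later identical calls just restate its return value):
T(depth=6)
  T(depth=5)
    T(depth=4)
      T(depth=3)
        T(depth=2)
          T(depth=1)
            T(depth=0)
            -> return 2
            T(depth=0)
            -> return 2
          -> return 6
          T(depth=1) -> return 6  (same call as traced above)
        -> return 14
        T(depth=2) -> return 14  (same call as traced above)
      -> return 30
      T(depth=3) -> return 30  (same call as traced above)
    -> return 62
    T(depth=4) -> return 62  (same call as traced above)
  -> return 126
  T(depth=5) -> return 126  (same call as traced above)
-> return 254

Final answer: 254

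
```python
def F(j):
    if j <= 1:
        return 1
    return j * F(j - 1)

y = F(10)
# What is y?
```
Call trace:
F(j=10)
  F(j=9)
    F(j=8)
      F(j=7)
        F(j=6)
          F(j=5)
            F(j=4)
              F(j=3)
                F(j=2)
                  F(j=1)
                  -> return 1
                -> return 2
              -> return 6
            -> return 24
          -> return 120
        -> return 720
      -> return 5040
    -> return 40320
  -> return 362880
-> return 3628800

Final answer: 3628800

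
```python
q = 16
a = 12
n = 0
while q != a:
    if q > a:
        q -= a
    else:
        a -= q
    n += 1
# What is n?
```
Trace:
  q=16
  q=16, a=12
  q=16, a=12, n=0
  q=4, a=12, n=1
  q=4, a=8, n=2
  q=4, a=4, n=3

Final answer: 3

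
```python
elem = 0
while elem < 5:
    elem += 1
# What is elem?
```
Trace:
  elem=0
  elem=1
  elem=2
  elem=3
  elem=4
  elem=5

Final answer: 5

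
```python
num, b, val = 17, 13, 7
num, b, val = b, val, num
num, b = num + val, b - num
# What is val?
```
Trace:
  num=17, b=13, val=7
  num=13, b=7, val=17
  num=30, b=-6, val=17

Final answer: 17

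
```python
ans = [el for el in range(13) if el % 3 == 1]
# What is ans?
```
Trace:
  el=0
  el=1
  el=2
  el=3
  el=4
  el=5
  el=6
  el=7
  el=8
  el=9
  el=10
  el=11
  el=12
  ans=[1, 4, 7, 10]

Final answer: [1, 4, 7, 10]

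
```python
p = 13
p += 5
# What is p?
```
Trace:
  p=13
  p=18

Final answer: 18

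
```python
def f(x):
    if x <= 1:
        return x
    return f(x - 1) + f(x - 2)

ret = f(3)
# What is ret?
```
Call trace:
f(x=3)
  f(x=2)
    f(x=1)
    -> return 1
    f(x=0)
    -> return 0
  -> return 1
  f(x=1)
  -> return 1
-> return 2

Final answer: 2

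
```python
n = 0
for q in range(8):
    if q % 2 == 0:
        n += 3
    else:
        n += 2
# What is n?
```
Trace:
  n=0
  n=3, q=0
  n=5, q=1
  n=8, q=2
  n=10, q=3
  n=13, q=4
  n=15, q=5
  n=18, q=6
  n=20, q=7

Final answer: 20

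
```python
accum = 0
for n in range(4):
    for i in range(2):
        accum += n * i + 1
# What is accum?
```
Trace:
  accum=0
  accum=1, n=0, i=0
  accum=2, n=0, i=1
  accum=3, n=1, i=0
  accum=5, n=1, i=1
  accum=6, n=2, i=0
  accum=9, n=2, i=1
  accum=10, n=3, i=0
  accum=14, n=3, i=1

Final answer: 14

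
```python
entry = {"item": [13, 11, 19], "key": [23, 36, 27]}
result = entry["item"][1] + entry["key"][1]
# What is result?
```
Trace:
  entry={'item': [13, 11, 19], 'key': [23, 36, 27]}
  entry={'item': [13, 11, 19], 'key': [23, 36, 27]}, result=47

Final answer: 47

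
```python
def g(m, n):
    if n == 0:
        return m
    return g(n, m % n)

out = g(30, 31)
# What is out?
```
Call trace:
g(m=30, n=31)
  g(m=31, n=30)
    g(m=30, n=1)
      g(m=1, n=0)
      -> return 1
    -> return 1
  -> return 1
-> return 1

Final answer: 1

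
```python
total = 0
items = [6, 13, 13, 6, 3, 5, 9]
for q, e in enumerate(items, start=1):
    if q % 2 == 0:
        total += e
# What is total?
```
Trace:
  total=0
  total=0, q=1, e=6
  total=13, q=2, e=13
  total=13, q=3, e=13
  total=19, q=4, e=6
  total=19, q=5, e=3
  total=24, q=6, e=5
  total=24, q=7, e=9

Final answer: 24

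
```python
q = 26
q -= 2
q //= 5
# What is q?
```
Trace:
  q=26
  q=24
  q=4

Final answer: 4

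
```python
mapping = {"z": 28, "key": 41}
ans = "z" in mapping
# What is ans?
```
Trace:
  mapping={'z': 28, 'key': 41}
  mapping={'z': 28, 'key': 41}, ans=True

Final answer: True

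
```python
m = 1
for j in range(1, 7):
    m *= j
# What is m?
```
Trace:
  m=1
  m=1, j=1
  m=2, j=2
  m=6, j=3
  m=24, j=4
  m=120, j=5
  m=720, j=6

Final answer: 720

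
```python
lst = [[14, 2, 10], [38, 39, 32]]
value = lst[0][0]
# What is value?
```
Trace:
  lst=[[14, 2, 10], [38, 39, 32]]
  lst=[[14, 2, 10], [38, 39, 32]], value=14

Final answer: 14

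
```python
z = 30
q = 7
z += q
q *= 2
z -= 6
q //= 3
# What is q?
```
Trace:
  z=30
  z=30, q=7
  z=37, q=7
  z=37, q=14
  z=31, q=14
  z=31, q=4

Final answer: 4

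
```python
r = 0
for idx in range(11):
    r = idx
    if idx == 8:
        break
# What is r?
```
Trace:
  r=0
  r=0, idx=0
  r=1, idx=1
  r=2, idx=2
  r=3, idx=3
  r=4, idx=4
  r=5, idx=5
  r=6, idx=6
  r=7, idx=7
  r=8, idx=8

Final answer: 8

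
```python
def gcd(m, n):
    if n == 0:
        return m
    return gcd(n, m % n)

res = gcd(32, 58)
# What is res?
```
Call trace:
gcd(m=32, n=58)
  gcd(m=58, n=32)
    gcd(m=32, n=26)
      gcd(m=26, n=6)
        gcd(m=6, n=2)
          gcd(m=2, n=0)
          -> return 2
        -> return 2
      -> return 2
    -> return 2
  -> return 2
-> return 2

Final answer: 2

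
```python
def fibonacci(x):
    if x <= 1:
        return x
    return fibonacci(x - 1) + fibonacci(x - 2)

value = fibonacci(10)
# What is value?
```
Call trace (a repeated sub-call is expanded the first time; later identical calls just restate its return value):
fibonacci(x=10)
  fibonacci(x=9)
    fibonacci(x=8)
      fibonacci(x=7)
        fibonacci(x=6)
          fibonacci(x=5)
            fibonacci(x=4)
              fibonacci(x=3)
                fibonacci(x=2)
                  fibonacci(x=1)
                  -> return 1
                  fibonacci(x=0)
                  -> return 0
                -> return 1
                fibonacci(x=1)
                -> return 1
              -> return 2
              fibonacci(x=2) -> return 1  (same call as traced above)
            -> return 3
            fibonacci(x=3) -> return 2  (same call as traced above)
          -> return 5
          fibonacci(x=4) -> return 3  (same call as traced above)
        -> return 8
        fibonacci(x=5) -> return 5  (same call as traced above)
      -> return 13
      fibonacci(x=6) -> return 8  (same call as traced above)
    -> return 21
    fibonacci(x=7) -> return 13  (same call as traced above)
  -> return 34
  fibonacci(x=8) -> return 21  (same call as traced above)
-> return 55

Final answer: 55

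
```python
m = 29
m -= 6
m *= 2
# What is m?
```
Trace:
  m=29
  m=23
  m=46

Final answer: 46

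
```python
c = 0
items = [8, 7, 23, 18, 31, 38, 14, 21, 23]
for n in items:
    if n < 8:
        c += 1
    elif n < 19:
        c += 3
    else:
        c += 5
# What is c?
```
Trace:
  c=0
  c=3, n=8
  c=4, n=7
  c=9, n=23
  c=12, n=18
  c=17, n=31
  c=22, n=38
  c=25, n=14
  c=30, n=21
  c=35, n=23

Final answer: 35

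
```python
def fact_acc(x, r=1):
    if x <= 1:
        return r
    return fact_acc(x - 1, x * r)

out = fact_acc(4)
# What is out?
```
Call trace:
fact_acc(x=4, r=1)
  fact_acc(x=3, r=4)
    fact_acc(x=2, r=12)
      fact_acc(x=1, r=24)
      -> return 24
    -> return 24
  -> return 24
-> return 24

Final answer: 24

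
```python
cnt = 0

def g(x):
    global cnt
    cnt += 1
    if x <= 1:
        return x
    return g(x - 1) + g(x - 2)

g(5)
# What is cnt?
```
Call trace (a repeated sub-call is expanded the first time; later identical calls just restate its return value):
g(x=5)
  g(x=4)
    g(x=3)
      g(x=2)
        g(x=1)
        -> return 1
        g(x=0)
        -> return 0
      -> return 1
      g(x=1)
      -> return 1
    -> return 2
    g(x=2) -> return 1  (same call as traced above)
  -> return 3
  g(x=3) -> return 2  (same call as traced above)
-> return 5

cnt is incremented once per call, so count the calls in each subtree. Let C(x) = number of calls made by g(x).
C(0) = C(1) = 1 (base case, no recursion); C(x) = 1 + C(x - 1) + C(x - 2) otherwise.
C(2) = 1 + C(1) + C(0) = 1 + 1 + 1 = 3
C(3) = 1 + C(2) + C(1) = 1 + 3 + 1 = 5
C(4) = 1 + C(3) + C(2) = 1 + 5 + 3 = 9
C(5) = 1 + C(4) + C(3) = 1 + 9 + 5 = 15
cnt = C(5) = 15

Final answer: 15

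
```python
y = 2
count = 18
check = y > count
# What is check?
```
Trace:
  y=2
  y=2, count=18
  y=2, count=18, check=False

Final answer: False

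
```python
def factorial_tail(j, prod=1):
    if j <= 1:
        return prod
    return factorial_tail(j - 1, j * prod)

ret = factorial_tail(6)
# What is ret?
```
Call trace:
factorial_tail(j=6, prod=1)
  factorial_tail(j=5, prod=6)
    factorial_tail(j=4, prod=30)
      factorial_tail(j=3, prod=120)
        factorial_tail(j=2, prod=360)
          factorial_tail(j=1, prod=720)
          -> return 720
        -> return 720
      -> return 720
    -> return 720
  -> return 720
-> return 720

Final answer: 720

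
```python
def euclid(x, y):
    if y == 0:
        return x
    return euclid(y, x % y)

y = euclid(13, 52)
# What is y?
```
Call trace:
euclid(x=13, y=52)
  euclid(x=52, y=13)
    euclid(x=13, y=0)
    -> return 13
  -> return 13
-> return 13

Final answer: 13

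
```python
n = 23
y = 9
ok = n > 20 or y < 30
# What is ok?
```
Trace:
  n=23
  n=23, y=9
  n=23, y=9, ok=True

Final answer: True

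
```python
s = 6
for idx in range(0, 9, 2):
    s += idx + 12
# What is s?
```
Trace:
  s=6
  s=18, idx=0
  s=32, idx=2
  s=48, idx=4
  s=66, idx=6
  s=86, idx=8

Final answer: 86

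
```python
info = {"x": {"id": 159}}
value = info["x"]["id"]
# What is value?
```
Trace:
  info={'x': {'id': 159}}
  info={'x': {'id': 159}}, value=159

Final answer: 159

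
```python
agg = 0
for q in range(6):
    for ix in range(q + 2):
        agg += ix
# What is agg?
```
Trace:
  agg=0
  agg=0, q=0, ix=0
  agg=1, q=0, ix=1
  agg=1, q=1, ix=0
  agg=2, q=1, ix=1
  agg=4, q=1, ix=2
  agg=4, q=2, ix=0
  agg=5, q=2, ix=1
  agg=7, q=2, ix=2
  agg=10, q=2, ix=3
  agg=10, q=3, ix=0
  agg=11, q=3, ix=1
  agg=13, q=3, ix=2
  agg=16, q=3, ix=3
  agg=20, q=3, ix=4
  agg=20, q=4, ix=0
  agg=21, q=4, ix=1
  agg=23, q=4, ix=2
  agg=26, q=4, ix=3
  agg=30, q=4, ix=4
  agg=35, q=4, ix=5
  agg=35, q=5, ix=0
  agg=36, q=5, ix=1
  agg=38, q=5, ix=2
  agg=41, q=5, ix=3
  agg=45, q=5, ix=4
  agg=50, q=5, ix=5
  agg=56, q=5, ix=6

Final answer: 56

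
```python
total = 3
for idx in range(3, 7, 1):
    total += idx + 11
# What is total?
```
Trace:
  total=3
  total=17, idx=3
  total=32, idx=4
  total=48, idx=5
  total=65, idx=6

Final answer: 65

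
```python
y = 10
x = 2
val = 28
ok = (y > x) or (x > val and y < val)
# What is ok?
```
Trace:
  y=10
  y=10, x=2
  y=10, x=2, val=28
  y=10, x=2, val=28, ok=True

Final answer: True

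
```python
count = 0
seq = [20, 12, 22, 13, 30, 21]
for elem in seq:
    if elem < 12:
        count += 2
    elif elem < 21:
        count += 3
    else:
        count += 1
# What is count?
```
Trace:
  count=0
  count=3, elem=20
  count=6, elem=12
  count=7, elem=22
  count=10, elem=13
  count=11, elem=30
  count=12, elem=21

Final answer: 12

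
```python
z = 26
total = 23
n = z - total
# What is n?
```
Trace:
  z=26
  z=26, total=23
  z=26, total=23, n=3

Final answer: 3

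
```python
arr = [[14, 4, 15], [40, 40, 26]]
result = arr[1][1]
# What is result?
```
Trace:
  arr=[[14, 4, 15], [40, 40, 26]]
  arr=[[14, 4, 15], [40, 40, 26]], result=40

Final answer: 40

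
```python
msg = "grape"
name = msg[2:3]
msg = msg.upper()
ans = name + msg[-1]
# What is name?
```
Trace:
  msg='grape'
  msg='grape', name='a'
  msg='GRAPE', name='a'
  msg='GRAPE', name='a', ans='aE'

Final answer: 'a'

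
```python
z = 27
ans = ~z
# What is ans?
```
Trace:
  z=27
  z=27, ans=-28

Final answer: -28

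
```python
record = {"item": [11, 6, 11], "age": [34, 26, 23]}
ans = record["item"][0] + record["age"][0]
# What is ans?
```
Trace:
  record={'item': [11, 6, 11], 'age': [34, 26, 23]}
  record={'item': [11, 6, 11], 'age': [34, 26, 23]}, ans=45

Final answer: 45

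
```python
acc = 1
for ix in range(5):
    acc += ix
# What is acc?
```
Trace:
  acc=1
  acc=1, ix=0
  acc=2, ix=1
  acc=4, ix=2
  acc=7, ix=3
  acc=11, ix=4

Final answer: 11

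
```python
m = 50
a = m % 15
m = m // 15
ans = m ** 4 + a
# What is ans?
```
Trace:
  m=50
  m=50, a=5
  m=3, a=5
  m=3, a=5, ans=86

Final answer: 86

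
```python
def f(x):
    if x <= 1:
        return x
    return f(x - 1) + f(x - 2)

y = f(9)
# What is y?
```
Call trace (a repeated sub-call is expanded the first time; later identical calls just restate its return value):
f(x=9)
  f(x=8)
    f(x=7)
      f(x=6)
        f(x=5)
          f(x=4)
            f(x=3)
              f(x=2)
                f(x=1)
                -> return 1
                f(x=0)
                -> return 0
              -> return 1
              f(x=1)
              -> return 1
            -> return 2
            f(x=2) -> return 1  (same call as traced above)
          -> return 3
          f(x=3) -> return 2  (same call as traced above)
        -> return 5
        f(x=4) -> return 3  (same call as traced above)
      -> return 8
      f(x=5) -> return 5  (same call as traced above)
    -> return 13
    f(x=6) -> return 8  (same call as traced above)
  -> return 21
  f(x=7) -> return 13  (same call as traced above)
-> return 34

Final answer: 34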